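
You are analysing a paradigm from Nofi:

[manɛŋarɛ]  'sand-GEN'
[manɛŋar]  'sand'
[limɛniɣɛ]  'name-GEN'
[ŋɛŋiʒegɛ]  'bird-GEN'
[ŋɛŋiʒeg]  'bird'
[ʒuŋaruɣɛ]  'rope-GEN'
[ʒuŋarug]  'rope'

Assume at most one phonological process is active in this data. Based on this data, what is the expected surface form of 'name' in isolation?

[limɛnig]

In [ʒuŋaruɣɛ] and [ʒuŋarug] the final segment of 'rope' alternates: [ɣ] ~ [g].
If /g/ were underlying and a rule turned it into [ɣ] before the GEN suffix, 'bird' would also alternate; but it has [g] in both [ŋɛŋiʒegɛ] and [ŋɛŋiʒeg].
The alternation reflects word-final hardening: voiced fricatives become stops word-finally. /ɣ/ is underlying.
From [limɛniɣɛ] the stem 'name' is /limɛniɣ/; word-finally this yields [limɛnig].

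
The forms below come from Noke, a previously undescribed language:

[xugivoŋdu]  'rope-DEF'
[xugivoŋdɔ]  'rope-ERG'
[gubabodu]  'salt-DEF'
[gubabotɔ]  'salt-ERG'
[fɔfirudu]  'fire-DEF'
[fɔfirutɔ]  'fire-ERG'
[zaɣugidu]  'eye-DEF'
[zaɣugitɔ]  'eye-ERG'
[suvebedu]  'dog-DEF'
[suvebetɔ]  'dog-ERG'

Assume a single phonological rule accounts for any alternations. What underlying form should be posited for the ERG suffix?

The ERG suffix surfaces as [-dɔ] and [-tɔ], depending on the final segment of the stem.
By contrast the DEF suffix keeps its initial [d] throughout — that segment must be underlying.
The ERG suffix is therefore /-tɔ/ underlyingly, with post-nasal voicing: voiceless stops become voiced after a nasal.

/-tɔ/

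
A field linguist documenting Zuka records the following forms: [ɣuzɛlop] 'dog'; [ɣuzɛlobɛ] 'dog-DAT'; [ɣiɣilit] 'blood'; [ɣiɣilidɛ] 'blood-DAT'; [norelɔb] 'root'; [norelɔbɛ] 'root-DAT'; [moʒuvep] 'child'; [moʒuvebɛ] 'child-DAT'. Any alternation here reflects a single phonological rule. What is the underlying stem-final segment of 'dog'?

/p/

The stem for 'dog' ends in [p] in [ɣuzɛlop] but [b] in [ɣuzɛlobɛ].
Compare 'root', with invariant [b] in [norelɔb] and [norelɔbɛ]: an analysis with underlying /b/ and a rule producing [p] in isolation would wrongly predict alternation here too.
The underlying segment must be /p/; voiceless stops become voiced between vowels, yielding [b] there.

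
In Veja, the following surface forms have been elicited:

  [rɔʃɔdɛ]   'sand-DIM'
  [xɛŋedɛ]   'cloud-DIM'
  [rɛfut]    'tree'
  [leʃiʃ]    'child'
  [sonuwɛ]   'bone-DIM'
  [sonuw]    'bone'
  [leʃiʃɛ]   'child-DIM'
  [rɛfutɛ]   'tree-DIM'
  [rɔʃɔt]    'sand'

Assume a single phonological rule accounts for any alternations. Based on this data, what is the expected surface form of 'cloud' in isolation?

[xɛŋet]

In [rɔʃɔt] and [rɔʃɔdɛ] the final segment of 'sand' alternates: [t] ~ [d].
The stem 'tree' ([rɛfut], [rɛfutɛ]) shows [t] unchanged in both environments, so [t] cannot be basic with [d] derived before the DIM suffix.
So /d/ is underlying, and a rule of word-final obstruent devoicing — voiced obstruents become voiceless word-finally — gives [t].
The one attested form of 'cloud', [xɛŋedɛ], shows underlying /xɛŋed/. Applying the same rule word-finally gives [xɛŋet].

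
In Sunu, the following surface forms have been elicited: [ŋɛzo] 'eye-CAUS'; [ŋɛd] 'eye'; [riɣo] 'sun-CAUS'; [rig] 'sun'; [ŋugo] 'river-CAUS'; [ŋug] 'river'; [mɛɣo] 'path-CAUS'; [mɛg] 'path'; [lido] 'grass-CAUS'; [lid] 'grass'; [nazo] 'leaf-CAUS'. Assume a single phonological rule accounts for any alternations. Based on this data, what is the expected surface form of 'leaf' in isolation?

The stem for 'eye' ends in [z] in [ŋɛzo] but [d] in [ŋɛd].
But 'grass' keeps [d] in both environments ([lido], [lid]), so there is no rule changing /d/ to [z] before the CAUS suffix.
Therefore /z/ is basic and [d] is derived by word-final hardening (voiced fricatives become stops word-finally).
The one attested form of 'leaf', [nazo], shows underlying /naz/. Applying the same rule word-finally gives [nad].

[nad]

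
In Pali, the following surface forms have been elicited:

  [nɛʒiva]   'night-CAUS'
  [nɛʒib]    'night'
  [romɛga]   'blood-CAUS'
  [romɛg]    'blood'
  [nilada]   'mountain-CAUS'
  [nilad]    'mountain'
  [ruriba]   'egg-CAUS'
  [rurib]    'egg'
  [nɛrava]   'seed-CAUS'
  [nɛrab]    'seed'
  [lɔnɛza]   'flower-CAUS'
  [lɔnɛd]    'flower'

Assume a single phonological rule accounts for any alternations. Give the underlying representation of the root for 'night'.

In [nɛʒiva] and [nɛʒib] the final segment of 'night' alternates: [v] ~ [b].
Compare 'egg', with invariant [b] in [ruriba] and [rurib]: an analysis with underlying /b/ and a rule producing [v] before the CAUS suffix would wrongly predict alternation here too.
The underlying segment must be /v/; voiced fricatives become stops word-finally, yielding [b] there.
Hence 'night' is /nɛʒiv/ underlyingly.

/nɛʒiv/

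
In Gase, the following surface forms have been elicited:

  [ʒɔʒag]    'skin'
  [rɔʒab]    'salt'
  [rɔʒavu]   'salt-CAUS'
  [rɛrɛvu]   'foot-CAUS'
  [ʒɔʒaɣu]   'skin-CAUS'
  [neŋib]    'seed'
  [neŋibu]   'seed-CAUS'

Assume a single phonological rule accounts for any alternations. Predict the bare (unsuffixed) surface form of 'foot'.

'salt' shows [v] ~ [b] at the end of the stem ([rɔʒavu] vs [rɔʒab]).
If /b/ were underlying and a rule turned it into [v] before the CAUS suffix, 'seed' would also alternate; but it has [b] in both [neŋibu] and [neŋib].
Therefore /v/ is basic and [b] is derived by word-final hardening (voiced fricatives become stops word-finally).
The one attested form of 'foot', [rɛrɛvu], shows underlying /rɛrɛv/. Applying the same rule word-finally gives [rɛrɛb].

[rɛrɛb]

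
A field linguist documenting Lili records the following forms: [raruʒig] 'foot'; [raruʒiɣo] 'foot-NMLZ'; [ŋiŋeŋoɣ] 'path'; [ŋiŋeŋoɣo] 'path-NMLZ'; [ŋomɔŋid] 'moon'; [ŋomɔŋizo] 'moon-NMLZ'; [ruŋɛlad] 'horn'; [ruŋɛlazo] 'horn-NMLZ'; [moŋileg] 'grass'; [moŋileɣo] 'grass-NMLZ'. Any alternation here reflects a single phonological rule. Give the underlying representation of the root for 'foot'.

/raruʒig/

'foot' shows [g] ~ [ɣ] at the end of the stem ([raruʒig] vs [raruʒiɣo]).
Compare 'path', with invariant [ɣ] in [ŋiŋeŋoɣ] and [ŋiŋeŋoɣo]: an analysis with underlying /ɣ/ and a rule producing [g] in isolation would wrongly predict alternation here too.
So /g/ is underlying, and a rule of intervocalic spirantization — voiced stops become fricatives between vowels — gives [ɣ].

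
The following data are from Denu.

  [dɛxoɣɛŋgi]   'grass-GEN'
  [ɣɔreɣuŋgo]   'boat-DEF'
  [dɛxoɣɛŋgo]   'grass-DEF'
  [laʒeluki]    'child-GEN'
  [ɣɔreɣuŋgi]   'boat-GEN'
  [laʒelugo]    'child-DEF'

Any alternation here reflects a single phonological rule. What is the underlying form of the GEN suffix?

/-ki/

The GEN morpheme has two allomorphs, [-gi] and [-ki].
The DEF suffix, which begins with [g], is invariant after every stem; so [g] is not altered by any rule here.
The GEN suffix is therefore /-ki/ underlyingly, with post-nasal voicing: voiceless stops become voiced after a nasal.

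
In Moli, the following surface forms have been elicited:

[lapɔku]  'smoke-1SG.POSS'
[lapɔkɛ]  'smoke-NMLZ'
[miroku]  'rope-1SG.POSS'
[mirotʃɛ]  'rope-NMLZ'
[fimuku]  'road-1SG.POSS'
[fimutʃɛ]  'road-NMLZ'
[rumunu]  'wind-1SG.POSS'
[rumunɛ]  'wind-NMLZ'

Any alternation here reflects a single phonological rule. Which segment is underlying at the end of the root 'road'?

In [fimuku] and [fimutʃɛ] the final segment of 'road' alternates: [k] ~ [tʃ].
Compare 'smoke', with invariant [k] in [lapɔku] and [lapɔkɛ]: an analysis with underlying /k/ and a rule producing [tʃ] before the NMLZ suffix would wrongly predict alternation here too.
The alternation reflects depalatalization: palato-alveolar /tʃ/ becomes [k] when no front vowel follows. /tʃ/ is underlying.

/tʃ/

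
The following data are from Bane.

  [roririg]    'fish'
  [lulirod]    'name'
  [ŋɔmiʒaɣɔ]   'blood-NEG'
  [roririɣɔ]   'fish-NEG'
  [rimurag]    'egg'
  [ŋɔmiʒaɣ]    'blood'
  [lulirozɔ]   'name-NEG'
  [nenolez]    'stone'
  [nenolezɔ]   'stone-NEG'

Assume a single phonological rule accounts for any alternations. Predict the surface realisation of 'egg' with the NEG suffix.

In [roririɣɔ] and [roririg] the final segment of 'fish' alternates: [ɣ] ~ [g].
If /ɣ/ were underlying and a rule turned it into [g] in isolation, 'blood' would also alternate; but it has [ɣ] in both [ŋɔmiʒaɣɔ] and [ŋɔmiʒaɣ].
Therefore /g/ is basic and [ɣ] is derived by intervocalic spirantization (voiced stops become fricatives between vowels).
The one attested form of 'egg', [rimurag], shows underlying /rimurag/. Applying the same rule between vowels gives [rimuraɣɔ].

[rimuraɣɔ]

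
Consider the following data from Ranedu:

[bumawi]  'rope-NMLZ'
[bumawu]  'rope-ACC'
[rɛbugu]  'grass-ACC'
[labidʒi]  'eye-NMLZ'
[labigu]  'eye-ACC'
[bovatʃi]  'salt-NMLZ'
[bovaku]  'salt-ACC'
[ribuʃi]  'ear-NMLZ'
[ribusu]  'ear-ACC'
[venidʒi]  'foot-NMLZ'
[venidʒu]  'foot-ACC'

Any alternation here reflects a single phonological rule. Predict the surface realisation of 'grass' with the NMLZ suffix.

The root 'eye' surfaces as [labidʒi] and [labigu], with a stem-final [dʒ] ~ [g] alternation.
But 'foot' keeps [dʒ] in both environments ([venidʒi], [venidʒu]), so there is no rule changing /dʒ/ to [g] before the ACC suffix.
The underlying segment must be /g/; /k/, /g/ and /s/ become palato-alveolar [tʃ], [dʒ] and [ʃ] before a front vowel, yielding [dʒ] there.
From [rɛbugu] the stem 'grass' is /rɛbug/; before a front vowel this yields [rɛbudʒi].

[rɛbudʒi]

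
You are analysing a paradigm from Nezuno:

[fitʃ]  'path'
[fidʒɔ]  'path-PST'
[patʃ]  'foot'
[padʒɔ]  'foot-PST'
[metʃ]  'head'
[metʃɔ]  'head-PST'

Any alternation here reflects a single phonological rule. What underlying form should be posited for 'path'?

In [fitʃ] and [fidʒɔ] the final segment of 'path' alternates: [tʃ] ~ [dʒ].
But 'head' keeps [tʃ] in both environments ([metʃ], [metʃɔ]), so there is no rule changing /tʃ/ to [dʒ] before the PST suffix.
The underlying segment must be /dʒ/; voiced obstruents become voiceless word-finally, yielding [tʃ] there.

/fidʒ/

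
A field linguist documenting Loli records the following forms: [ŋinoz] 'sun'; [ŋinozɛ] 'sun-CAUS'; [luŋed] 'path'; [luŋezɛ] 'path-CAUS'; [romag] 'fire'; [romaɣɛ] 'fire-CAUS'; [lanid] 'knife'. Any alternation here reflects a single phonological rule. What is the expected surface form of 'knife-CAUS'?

'path' shows [d] ~ [z] at the end of the stem ([luŋed] vs [luŋezɛ]).
But 'sun' keeps [z] in both environments ([ŋinoz], [ŋinozɛ]), so there is no rule changing /z/ to [d] in isolation.
The alternation reflects intervocalic spirantization: voiced stops become fricatives between vowels. /d/ is underlying.
From [lanid] the stem 'knife' is /lanid/; between vowels this yields [lanizɛ].

[lanizɛ]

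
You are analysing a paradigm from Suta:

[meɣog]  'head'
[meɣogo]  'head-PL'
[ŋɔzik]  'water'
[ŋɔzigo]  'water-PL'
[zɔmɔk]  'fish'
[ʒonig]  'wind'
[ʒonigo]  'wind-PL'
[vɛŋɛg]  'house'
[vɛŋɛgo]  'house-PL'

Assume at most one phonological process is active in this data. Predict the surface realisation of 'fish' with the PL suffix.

The root 'water' surfaces as [ŋɔzik] and [ŋɔzigo], with a stem-final [k] ~ [g] alternation.
Compare 'wind', with invariant [g] in [ʒonig] and [ʒonigo]: an analysis with underlying /g/ and a rule producing [k] in isolation would wrongly predict alternation here too.
The underlying segment must be /k/; voiceless stops become voiced between vowels, yielding [g] there.
From [zɔmɔk] the stem 'fish' is /zɔmɔk/; between vowels this yields [zɔmɔgo].

[zɔmɔgo]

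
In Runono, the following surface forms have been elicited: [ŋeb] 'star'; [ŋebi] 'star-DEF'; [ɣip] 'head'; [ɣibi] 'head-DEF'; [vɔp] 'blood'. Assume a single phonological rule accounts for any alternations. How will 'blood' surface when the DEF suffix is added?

In [ɣibi] and [ɣip] the final segment of 'head' alternates: [b] ~ [p].
But 'star' keeps [b] in both environments ([ŋebi], [ŋeb]), so there is no rule changing /b/ to [p] in isolation.
So /p/ is underlying, and a rule of intervocalic voicing — voiceless stops become voiced between vowels — gives [b].
The one attested form of 'blood', [vɔp], shows underlying /vɔp/. Applying the same rule between vowels gives [vɔbi].

[vɔbi]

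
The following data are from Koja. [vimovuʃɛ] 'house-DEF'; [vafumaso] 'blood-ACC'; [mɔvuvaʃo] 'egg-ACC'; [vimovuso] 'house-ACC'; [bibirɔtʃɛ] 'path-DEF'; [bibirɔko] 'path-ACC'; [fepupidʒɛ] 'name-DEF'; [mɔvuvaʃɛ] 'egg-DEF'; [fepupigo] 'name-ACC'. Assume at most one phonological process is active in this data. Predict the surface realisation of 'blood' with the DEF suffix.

The stem for 'house' ends in [s] in [vimovuso] but [ʃ] in [vimovuʃɛ].
If /ʃ/ were underlying and a rule turned it into [s] before the ACC suffix, 'egg' would also alternate; but it has [ʃ] in both [mɔvuvaʃo] and [mɔvuvaʃɛ].
The underlying segment must be /s/; /k/, /g/ and /s/ become palato-alveolar [tʃ], [dʒ] and [ʃ] before a front vowel, yielding [ʃ] there.
The one attested form of 'blood', [vafumaso], shows underlying /vafumas/. Applying the same rule before a front vowel gives [vafumaʃɛ].

[vafumaʃɛ]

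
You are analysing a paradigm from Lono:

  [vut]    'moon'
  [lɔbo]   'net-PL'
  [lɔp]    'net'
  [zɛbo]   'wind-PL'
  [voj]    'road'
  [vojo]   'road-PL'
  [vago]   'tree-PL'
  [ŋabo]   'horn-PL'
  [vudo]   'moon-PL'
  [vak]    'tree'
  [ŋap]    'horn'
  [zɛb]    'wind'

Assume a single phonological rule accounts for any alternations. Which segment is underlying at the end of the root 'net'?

/p/

'net' shows [p] ~ [b] at the end of the stem ([lɔp] vs [lɔbo]).
The stem 'wind' ([zɛb], [zɛbo]) shows [b] unchanged in both environments, so [b] cannot be basic with [p] derived in isolation.
The alternation reflects intervocalic voicing: voiceless stops become voiced between vowels. /p/ is underlying.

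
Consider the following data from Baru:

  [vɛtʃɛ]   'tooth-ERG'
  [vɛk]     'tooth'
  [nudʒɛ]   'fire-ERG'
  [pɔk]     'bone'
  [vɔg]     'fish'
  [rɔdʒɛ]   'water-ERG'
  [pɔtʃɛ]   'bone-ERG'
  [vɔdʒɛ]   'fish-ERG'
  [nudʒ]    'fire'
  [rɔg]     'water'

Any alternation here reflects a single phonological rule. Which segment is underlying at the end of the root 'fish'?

/g/

The root 'fish' surfaces as [vɔg] and [vɔdʒɛ], with a stem-final [g] ~ [dʒ] alternation.
If /dʒ/ were underlying and a rule turned it into [g] in isolation, 'fire' would also alternate; but it has [dʒ] in both [nudʒ] and [nudʒɛ].
So /g/ is underlying, and a rule of palatalization before a front vowel — /k/ and /g/ become palato-alveolar [tʃ] and [dʒ] before a front vowel — gives [dʒ].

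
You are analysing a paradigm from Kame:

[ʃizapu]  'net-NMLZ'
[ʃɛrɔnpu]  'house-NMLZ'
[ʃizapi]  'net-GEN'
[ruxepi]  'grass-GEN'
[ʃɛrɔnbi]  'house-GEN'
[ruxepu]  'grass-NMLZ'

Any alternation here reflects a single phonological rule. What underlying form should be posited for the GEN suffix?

/-bi/

The GEN morpheme has two allomorphs, [-bi] and [-pi].
By contrast the NMLZ suffix keeps its initial [p] throughout — that segment must be underlying.
The GEN suffix is therefore /-bi/ underlyingly, with post-vocalic devoicing: voiced stops become voiceless after a vowel.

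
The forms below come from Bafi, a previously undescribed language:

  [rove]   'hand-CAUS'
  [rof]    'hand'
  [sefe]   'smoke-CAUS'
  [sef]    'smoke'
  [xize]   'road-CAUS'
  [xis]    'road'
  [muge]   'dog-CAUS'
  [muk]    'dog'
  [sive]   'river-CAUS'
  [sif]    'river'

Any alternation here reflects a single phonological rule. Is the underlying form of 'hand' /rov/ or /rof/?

The stem for 'hand' ends in [v] in [rove] but [f] in [rof].
But 'smoke' keeps [f] in both environments ([sefe], [sef]), so there is no rule changing /f/ to [v] before the CAUS suffix.
Therefore /v/ is basic and [f] is derived by word-final obstruent devoicing (voiced obstruents become voiceless word-finally).

/rov/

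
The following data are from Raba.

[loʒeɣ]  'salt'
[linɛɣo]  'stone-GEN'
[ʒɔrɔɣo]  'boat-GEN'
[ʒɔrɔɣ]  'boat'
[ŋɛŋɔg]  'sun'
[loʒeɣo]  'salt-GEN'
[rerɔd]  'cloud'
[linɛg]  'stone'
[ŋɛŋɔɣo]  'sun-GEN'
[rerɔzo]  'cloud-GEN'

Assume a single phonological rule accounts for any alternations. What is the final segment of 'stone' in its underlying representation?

The root 'stone' surfaces as [linɛg] and [linɛɣo], with a stem-final [g] ~ [ɣ] alternation.
But 'boat' keeps [ɣ] in both environments ([ʒɔrɔɣ], [ʒɔrɔɣo]), so there is no rule changing /ɣ/ to [g] in isolation.
So /g/ is underlying, and a rule of intervocalic spirantization — voiced stops become fricatives between vowels — gives [ɣ].

/g/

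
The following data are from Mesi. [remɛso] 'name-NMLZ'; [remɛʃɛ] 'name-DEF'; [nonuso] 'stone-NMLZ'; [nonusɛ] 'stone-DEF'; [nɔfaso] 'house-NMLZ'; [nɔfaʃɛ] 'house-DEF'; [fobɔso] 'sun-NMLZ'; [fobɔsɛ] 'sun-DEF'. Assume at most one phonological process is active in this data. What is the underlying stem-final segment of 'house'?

/ʃ/

In [nɔfaso] and [nɔfaʃɛ] the final segment of 'house' alternates: [s] ~ [ʃ].
Compare 'stone', with invariant [s] in [nonuso] and [nonusɛ]: an analysis with underlying /s/ and a rule producing [ʃ] before the DEF suffix would wrongly predict alternation here too.
The alternation reflects depalatalization: palato-alveolar /ʃ/ becomes [s] when no front vowel follows. /ʃ/ is underlying.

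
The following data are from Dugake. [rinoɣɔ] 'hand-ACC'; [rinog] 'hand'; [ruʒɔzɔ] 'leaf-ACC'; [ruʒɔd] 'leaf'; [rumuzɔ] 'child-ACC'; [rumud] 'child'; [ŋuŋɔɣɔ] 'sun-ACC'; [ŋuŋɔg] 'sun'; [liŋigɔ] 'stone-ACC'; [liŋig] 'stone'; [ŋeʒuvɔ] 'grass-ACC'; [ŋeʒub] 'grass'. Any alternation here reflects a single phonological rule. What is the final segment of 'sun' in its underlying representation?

/ɣ/

'sun' shows [ɣ] ~ [g] at the end of the stem ([ŋuŋɔɣɔ] vs [ŋuŋɔg]).
The stem 'stone' ([liŋigɔ], [liŋig]) shows [g] unchanged in both environments, so [g] cannot be basic with [ɣ] derived before the ACC suffix.
The alternation reflects word-final hardening: voiced fricatives become stops word-finally. /ɣ/ is underlying.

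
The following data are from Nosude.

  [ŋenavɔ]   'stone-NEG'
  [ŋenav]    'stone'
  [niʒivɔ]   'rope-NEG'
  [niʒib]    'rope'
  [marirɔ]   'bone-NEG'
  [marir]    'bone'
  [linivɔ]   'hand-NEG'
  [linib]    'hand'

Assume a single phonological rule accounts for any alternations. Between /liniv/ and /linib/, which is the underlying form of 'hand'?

/linib/

The stem for 'hand' ends in [v] in [linivɔ] but [b] in [linib].
But 'stone' keeps [v] in both environments ([ŋenavɔ], [ŋenav]), so there is no rule changing /v/ to [b] in isolation.
The underlying segment must be /b/; voiced stops become fricatives between vowels, yielding [v] there.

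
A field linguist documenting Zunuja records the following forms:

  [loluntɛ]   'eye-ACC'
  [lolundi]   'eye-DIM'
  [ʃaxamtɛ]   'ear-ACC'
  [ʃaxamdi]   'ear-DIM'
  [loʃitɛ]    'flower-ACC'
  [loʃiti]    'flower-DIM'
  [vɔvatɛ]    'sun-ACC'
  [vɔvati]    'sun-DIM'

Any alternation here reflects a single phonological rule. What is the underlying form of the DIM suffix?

The DIM morpheme has two allomorphs, [-di] and [-ti].
The ACC suffix, which begins with [t], is invariant after every stem; so [t] is not altered by any rule here.
The DIM suffix is therefore /-di/ underlyingly, with post-vocalic devoicing: voiced stops become voiceless after a vowel.

/-di/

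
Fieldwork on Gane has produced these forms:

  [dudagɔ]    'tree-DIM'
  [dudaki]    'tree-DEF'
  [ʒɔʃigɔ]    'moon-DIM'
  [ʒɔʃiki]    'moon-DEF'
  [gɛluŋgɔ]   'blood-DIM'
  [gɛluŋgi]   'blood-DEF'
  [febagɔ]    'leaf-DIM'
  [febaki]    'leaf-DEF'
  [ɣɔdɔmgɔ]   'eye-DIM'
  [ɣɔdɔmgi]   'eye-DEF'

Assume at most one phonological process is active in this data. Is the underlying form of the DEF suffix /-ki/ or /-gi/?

/-ki/

The DEF morpheme has two allomorphs, [-gi] and [-ki].
By contrast the DIM suffix keeps its initial [g] throughout — that segment must be underlying.
So the underlying form is /-ki/, and voiceless stops become voiced after a nasal.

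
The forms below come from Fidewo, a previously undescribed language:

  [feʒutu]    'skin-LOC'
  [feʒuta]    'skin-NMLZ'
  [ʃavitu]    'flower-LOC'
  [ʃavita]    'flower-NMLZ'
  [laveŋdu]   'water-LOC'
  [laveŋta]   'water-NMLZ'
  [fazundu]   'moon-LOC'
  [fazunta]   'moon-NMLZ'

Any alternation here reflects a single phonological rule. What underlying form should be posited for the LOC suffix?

The LOC suffix surfaces as [-du] and [-tu], depending on the final segment of the stem.
By contrast the NMLZ suffix keeps its initial [t] throughout — that segment must be underlying.
So the underlying form is /-du/, and voiced stops become voiceless after a vowel.

/-du/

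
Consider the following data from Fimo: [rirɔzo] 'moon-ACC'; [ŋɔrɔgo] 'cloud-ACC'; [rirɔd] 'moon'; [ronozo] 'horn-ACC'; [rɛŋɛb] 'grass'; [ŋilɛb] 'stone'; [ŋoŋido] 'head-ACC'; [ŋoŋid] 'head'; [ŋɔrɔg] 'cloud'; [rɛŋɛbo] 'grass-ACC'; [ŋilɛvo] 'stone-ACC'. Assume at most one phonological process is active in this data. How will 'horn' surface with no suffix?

The stem for 'moon' ends in [d] in [rirɔd] but [z] in [rirɔzo].
The stem 'head' ([ŋoŋid], [ŋoŋido]) shows [d] unchanged in both environments, so [d] cannot be basic with [z] derived before the ACC suffix.
Therefore /z/ is basic and [d] is derived by word-final hardening (voiced fricatives become stops word-finally).
The one attested form of 'horn', [ronozo], shows underlying /ronoz/. Applying the same rule word-finally gives [ronod].

[ronod]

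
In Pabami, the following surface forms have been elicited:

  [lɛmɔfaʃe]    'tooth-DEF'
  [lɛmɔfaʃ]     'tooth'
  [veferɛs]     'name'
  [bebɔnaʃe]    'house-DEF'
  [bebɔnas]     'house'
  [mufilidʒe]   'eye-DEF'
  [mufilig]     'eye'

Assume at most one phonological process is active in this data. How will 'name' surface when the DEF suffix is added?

In [bebɔnaʃe] and [bebɔnas] the final segment of 'house' alternates: [ʃ] ~ [s].
The stem 'tooth' ([lɛmɔfaʃe], [lɛmɔfaʃ]) shows [ʃ] unchanged in both environments, so [ʃ] cannot be basic with [s] derived in isolation.
Therefore /s/ is basic and [ʃ] is derived by palatalization before a front vowel (/g/ and /s/ become palato-alveolar [dʒ] and [ʃ] before a front vowel).
From [veferɛs] the stem 'name' is /veferɛs/; before a front vowel this yields [veferɛʃe].

[veferɛʃe]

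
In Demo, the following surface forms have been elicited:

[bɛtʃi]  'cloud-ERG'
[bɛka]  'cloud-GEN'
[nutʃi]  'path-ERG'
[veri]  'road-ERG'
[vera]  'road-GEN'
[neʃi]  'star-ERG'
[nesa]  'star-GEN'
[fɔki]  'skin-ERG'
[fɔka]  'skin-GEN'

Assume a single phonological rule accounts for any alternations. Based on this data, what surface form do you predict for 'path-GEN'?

[nuka]

The root 'cloud' surfaces as [bɛtʃi] and [bɛka], with a stem-final [tʃ] ~ [k] alternation.
If /k/ were underlying and a rule turned it into [tʃ] before the ERG suffix, 'skin' would also alternate; but it has [k] in both [fɔki] and [fɔka].
The underlying segment must be /tʃ/; palato-alveolar /tʃ/ and /ʃ/ become [k] and [s] when no front vowel follows, yielding [k] there.
From [nutʃi] the stem 'path' is /nutʃ/; when no front vowel follows this yields [nuka].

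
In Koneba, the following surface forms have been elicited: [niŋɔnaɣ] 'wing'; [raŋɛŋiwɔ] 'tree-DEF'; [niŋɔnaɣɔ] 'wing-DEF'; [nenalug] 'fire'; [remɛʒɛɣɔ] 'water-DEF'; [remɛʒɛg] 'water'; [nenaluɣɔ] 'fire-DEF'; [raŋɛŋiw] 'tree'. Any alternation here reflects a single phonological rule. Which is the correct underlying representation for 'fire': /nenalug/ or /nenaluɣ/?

In [nenaluɣɔ] and [nenalug] the final segment of 'fire' alternates: [ɣ] ~ [g].
But 'wing' keeps [ɣ] in both environments ([niŋɔnaɣɔ], [niŋɔnaɣ]), so there is no rule changing /ɣ/ to [g] in isolation.
So /g/ is underlying, and a rule of intervocalic spirantization — voiced stops become fricatives between vowels — gives [ɣ].

/nenalug/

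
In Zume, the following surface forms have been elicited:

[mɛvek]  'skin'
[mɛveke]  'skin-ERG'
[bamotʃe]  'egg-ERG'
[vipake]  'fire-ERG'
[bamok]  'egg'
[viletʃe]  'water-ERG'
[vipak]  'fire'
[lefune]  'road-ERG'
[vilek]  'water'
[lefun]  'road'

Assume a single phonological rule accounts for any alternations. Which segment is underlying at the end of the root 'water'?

/tʃ/

In [viletʃe] and [vilek] the final segment of 'water' alternates: [tʃ] ~ [k].
If /k/ were underlying and a rule turned it into [tʃ] before the ERG suffix, 'fire' would also alternate; but it has [k] in both [vipake] and [vipak].
The underlying segment must be /tʃ/; palato-alveolar /tʃ/ becomes [k] when no front vowel follows, yielding [k] there.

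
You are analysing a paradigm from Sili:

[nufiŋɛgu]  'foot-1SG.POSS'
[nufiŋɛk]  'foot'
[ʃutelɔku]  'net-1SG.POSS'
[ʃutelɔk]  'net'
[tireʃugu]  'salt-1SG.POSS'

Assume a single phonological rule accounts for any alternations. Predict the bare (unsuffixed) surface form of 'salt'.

The stem for 'foot' ends in [g] in [nufiŋɛgu] but [k] in [nufiŋɛk].
If /k/ were underlying and a rule turned it into [g] before the 1SG.POSS suffix, 'net' would also alternate; but it has [k] in both [ʃutelɔku] and [ʃutelɔk].
The alternation reflects word-final obstruent devoicing: voiced obstruents become voiceless word-finally. /g/ is underlying.
The one attested form of 'salt', [tireʃugu], shows underlying /tireʃug/. Applying the same rule word-finally gives [tireʃuk].

[tireʃuk]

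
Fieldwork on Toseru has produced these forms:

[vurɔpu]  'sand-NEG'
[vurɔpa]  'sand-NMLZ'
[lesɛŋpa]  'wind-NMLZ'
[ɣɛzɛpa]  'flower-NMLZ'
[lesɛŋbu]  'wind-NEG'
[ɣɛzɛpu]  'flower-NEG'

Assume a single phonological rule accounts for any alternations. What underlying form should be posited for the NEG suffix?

/-bu/

The NEG suffix surfaces as [-bu] and [-pu], depending on the final segment of the stem.
The NMLZ suffix, which begins with [p], is invariant after every stem; so [p] is not altered by any rule here.
The NEG suffix is therefore /-bu/ underlyingly, with post-vocalic devoicing: voiced stops become voiceless after a vowel.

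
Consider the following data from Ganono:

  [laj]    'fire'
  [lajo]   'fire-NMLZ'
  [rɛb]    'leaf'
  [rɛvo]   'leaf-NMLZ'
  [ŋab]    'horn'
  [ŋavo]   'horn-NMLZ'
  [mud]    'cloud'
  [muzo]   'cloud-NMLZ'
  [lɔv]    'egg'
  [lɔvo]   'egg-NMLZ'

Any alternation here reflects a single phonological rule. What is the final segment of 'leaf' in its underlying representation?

The root 'leaf' surfaces as [rɛb] and [rɛvo], with a stem-final [b] ~ [v] alternation.
But 'egg' keeps [v] in both environments ([lɔv], [lɔvo]), so there is no rule changing /v/ to [b] in isolation.
Therefore /b/ is basic and [v] is derived by intervocalic spirantization (voiced stops become fricatives between vowels).

/b/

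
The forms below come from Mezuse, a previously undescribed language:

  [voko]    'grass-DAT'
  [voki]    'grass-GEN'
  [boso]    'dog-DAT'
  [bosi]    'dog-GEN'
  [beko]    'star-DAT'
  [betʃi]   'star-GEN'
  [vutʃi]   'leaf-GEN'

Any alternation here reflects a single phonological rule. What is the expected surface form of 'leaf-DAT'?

[vuko]

'star' shows [k] ~ [tʃ] at the end of the stem ([beko] vs [betʃi]).
The stem 'grass' ([voko], [voki]) shows [k] unchanged in both environments, so [k] cannot be basic with [tʃ] derived before the GEN suffix.
So /tʃ/ is underlying, and a rule of depalatalization — palato-alveolar /tʃ/ becomes [k] when no front vowel follows — gives [k].
The one attested form of 'leaf', [vutʃi], shows underlying /vutʃ/. Applying the same rule when no front vowel follows gives [vuko].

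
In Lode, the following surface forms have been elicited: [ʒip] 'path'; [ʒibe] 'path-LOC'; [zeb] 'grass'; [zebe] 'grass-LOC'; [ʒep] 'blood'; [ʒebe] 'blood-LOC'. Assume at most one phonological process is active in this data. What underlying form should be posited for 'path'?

/ʒip/

The stem for 'path' ends in [p] in [ʒip] but [b] in [ʒibe].
But 'grass' keeps [b] in both environments ([zeb], [zebe]), so there is no rule changing /b/ to [p] in isolation.
The alternation reflects intervocalic voicing: voiceless stops become voiced between vowels. /p/ is underlying.
So 'path' = /ʒip/.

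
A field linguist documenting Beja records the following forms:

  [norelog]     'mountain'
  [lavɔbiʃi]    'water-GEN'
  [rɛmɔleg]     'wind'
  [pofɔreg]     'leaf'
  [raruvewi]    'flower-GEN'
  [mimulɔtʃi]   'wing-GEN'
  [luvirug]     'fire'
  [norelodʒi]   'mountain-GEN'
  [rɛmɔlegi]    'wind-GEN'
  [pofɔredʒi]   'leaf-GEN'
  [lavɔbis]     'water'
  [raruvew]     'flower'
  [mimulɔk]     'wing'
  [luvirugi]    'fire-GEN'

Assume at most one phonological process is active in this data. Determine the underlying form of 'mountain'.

/norelodʒ/

In [norelog] and [norelodʒi] the final segment of 'mountain' alternates: [g] ~ [dʒ].
Compare 'wind', with invariant [g] in [rɛmɔleg] and [rɛmɔlegi]: an analysis with underlying /g/ and a rule producing [dʒ] before the GEN suffix would wrongly predict alternation here too.
The alternation reflects depalatalization: palato-alveolar /tʃ/, /dʒ/ and /ʃ/ become [k], [g] and [s] when no front vowel follows. /dʒ/ is underlying.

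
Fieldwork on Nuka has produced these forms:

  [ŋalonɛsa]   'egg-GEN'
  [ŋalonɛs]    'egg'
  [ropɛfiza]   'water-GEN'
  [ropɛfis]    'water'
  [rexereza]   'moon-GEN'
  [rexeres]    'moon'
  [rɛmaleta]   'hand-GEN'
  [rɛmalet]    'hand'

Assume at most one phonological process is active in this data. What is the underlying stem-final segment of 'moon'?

In [rexereza] and [rexeres] the final segment of 'moon' alternates: [z] ~ [s].
If /s/ were underlying and a rule turned it into [z] before the GEN suffix, 'egg' would also alternate; but it has [s] in both [ŋalonɛsa] and [ŋalonɛs].
Therefore /z/ is basic and [s] is derived by word-final obstruent devoicing (voiced obstruents become voiceless word-finally).

/z/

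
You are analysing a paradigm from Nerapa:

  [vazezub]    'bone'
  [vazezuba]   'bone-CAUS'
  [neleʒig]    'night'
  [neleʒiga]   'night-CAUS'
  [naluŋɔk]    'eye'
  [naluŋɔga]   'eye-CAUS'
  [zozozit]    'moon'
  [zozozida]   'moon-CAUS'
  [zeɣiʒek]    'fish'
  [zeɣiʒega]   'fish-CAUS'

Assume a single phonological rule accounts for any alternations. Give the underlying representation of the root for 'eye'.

/naluŋɔk/

The stem for 'eye' ends in [k] in [naluŋɔk] but [g] in [naluŋɔga].
But 'night' keeps [g] in both environments ([neleʒig], [neleʒiga]), so there is no rule changing /g/ to [k] in isolation.
So /k/ is underlying, and a rule of intervocalic voicing — voiceless stops become voiced between vowels — gives [g].
Hence 'eye' is /naluŋɔk/ underlyingly.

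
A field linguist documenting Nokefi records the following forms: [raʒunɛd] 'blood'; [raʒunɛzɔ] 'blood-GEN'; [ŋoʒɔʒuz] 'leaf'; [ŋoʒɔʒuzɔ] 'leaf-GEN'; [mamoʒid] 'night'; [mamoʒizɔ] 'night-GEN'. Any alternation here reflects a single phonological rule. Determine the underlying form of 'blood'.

/raʒunɛd/

'blood' shows [d] ~ [z] at the end of the stem ([raʒunɛd] vs [raʒunɛzɔ]).
Compare 'leaf', with invariant [z] in [ŋoʒɔʒuz] and [ŋoʒɔʒuzɔ]: an analysis with underlying /z/ and a rule producing [d] in isolation would wrongly predict alternation here too.
Therefore /d/ is basic and [z] is derived by intervocalic spirantization (voiced stops become fricatives between vowels).
So 'blood' = /raʒunɛd/.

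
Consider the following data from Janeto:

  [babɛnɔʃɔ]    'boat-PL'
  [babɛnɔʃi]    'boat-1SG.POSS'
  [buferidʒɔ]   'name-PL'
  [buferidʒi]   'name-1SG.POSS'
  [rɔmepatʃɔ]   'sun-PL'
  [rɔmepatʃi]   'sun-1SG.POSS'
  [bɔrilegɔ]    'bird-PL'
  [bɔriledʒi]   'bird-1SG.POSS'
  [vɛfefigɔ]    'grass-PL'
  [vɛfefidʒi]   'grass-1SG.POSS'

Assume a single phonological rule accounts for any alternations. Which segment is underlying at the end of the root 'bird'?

/g/

The root 'bird' surfaces as [bɔrilegɔ] and [bɔriledʒi], with a stem-final [g] ~ [dʒ] alternation.
Compare 'name', with invariant [dʒ] in [buferidʒɔ] and [buferidʒi]: an analysis with underlying /dʒ/ and a rule producing [g] before the PL suffix would wrongly predict alternation here too.
The alternation reflects palatalization before a front vowel: /g/ becomes palato-alveolar [dʒ] before a front vowel. /g/ is underlying.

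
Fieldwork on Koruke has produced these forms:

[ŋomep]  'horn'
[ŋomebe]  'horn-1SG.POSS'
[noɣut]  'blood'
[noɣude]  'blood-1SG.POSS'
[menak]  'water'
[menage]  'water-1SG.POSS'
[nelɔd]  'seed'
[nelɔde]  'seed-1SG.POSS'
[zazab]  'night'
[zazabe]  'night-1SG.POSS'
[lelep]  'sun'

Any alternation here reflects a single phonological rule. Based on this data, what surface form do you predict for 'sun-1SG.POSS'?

[lelebe]

In [ŋomep] and [ŋomebe] the final segment of 'horn' alternates: [p] ~ [b].
But 'night' keeps [b] in both environments ([zazab], [zazabe]), so there is no rule changing /b/ to [p] in isolation.
The alternation reflects intervocalic voicing: voiceless stops become voiced between vowels. /p/ is underlying.
The one attested form of 'sun', [lelep], shows underlying /lelep/. Applying the same rule between vowels gives [lelebe].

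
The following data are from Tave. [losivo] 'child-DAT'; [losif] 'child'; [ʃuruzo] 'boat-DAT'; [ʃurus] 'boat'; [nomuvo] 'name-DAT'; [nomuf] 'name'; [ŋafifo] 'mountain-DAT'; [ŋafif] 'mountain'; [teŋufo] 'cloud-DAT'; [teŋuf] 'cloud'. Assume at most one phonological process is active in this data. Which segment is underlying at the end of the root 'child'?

The root 'child' surfaces as [losivo] and [losif], with a stem-final [v] ~ [f] alternation.
But 'cloud' keeps [f] in both environments ([teŋufo], [teŋuf]), so there is no rule changing /f/ to [v] before the DAT suffix.
Therefore /v/ is basic and [f] is derived by word-final obstruent devoicing (voiced obstruents become voiceless word-finally).

/v/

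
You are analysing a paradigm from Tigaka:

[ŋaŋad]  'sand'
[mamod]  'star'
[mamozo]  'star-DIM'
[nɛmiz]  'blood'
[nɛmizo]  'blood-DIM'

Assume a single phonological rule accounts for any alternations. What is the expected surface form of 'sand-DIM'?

'star' shows [d] ~ [z] at the end of the stem ([mamod] vs [mamozo]).
Compare 'blood', with invariant [z] in [nɛmiz] and [nɛmizo]: an analysis with underlying /z/ and a rule producing [d] in isolation would wrongly predict alternation here too.
The underlying segment must be /d/; voiced stops become fricatives between vowels, yielding [z] there.
From [ŋaŋad] the stem 'sand' is /ŋaŋad/; between vowels this yields [ŋaŋazo].

[ŋaŋazo]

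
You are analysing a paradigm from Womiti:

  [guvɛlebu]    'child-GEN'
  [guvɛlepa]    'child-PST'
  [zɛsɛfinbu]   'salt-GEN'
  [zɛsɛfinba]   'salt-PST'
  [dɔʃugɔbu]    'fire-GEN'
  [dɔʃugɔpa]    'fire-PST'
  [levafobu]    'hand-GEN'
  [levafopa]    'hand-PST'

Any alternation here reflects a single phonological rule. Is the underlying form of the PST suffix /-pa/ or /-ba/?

The PST suffix surfaces as [-ba] and [-pa], depending on the final segment of the stem.
By contrast the GEN suffix keeps its initial [b] throughout — that segment must be underlying.
So the underlying form is /-pa/, and voiceless stops become voiced after a nasal.

/-pa/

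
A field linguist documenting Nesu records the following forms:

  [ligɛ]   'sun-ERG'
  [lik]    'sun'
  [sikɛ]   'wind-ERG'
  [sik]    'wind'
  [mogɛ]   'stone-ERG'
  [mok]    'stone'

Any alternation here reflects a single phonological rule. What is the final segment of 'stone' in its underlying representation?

/g/

The root 'stone' surfaces as [mogɛ] and [mok], with a stem-final [g] ~ [k] alternation.
The stem 'wind' ([sikɛ], [sik]) shows [k] unchanged in both environments, so [k] cannot be basic with [g] derived before the ERG suffix.
The alternation reflects word-final obstruent devoicing: voiced obstruents become voiceless word-finally. /g/ is underlying.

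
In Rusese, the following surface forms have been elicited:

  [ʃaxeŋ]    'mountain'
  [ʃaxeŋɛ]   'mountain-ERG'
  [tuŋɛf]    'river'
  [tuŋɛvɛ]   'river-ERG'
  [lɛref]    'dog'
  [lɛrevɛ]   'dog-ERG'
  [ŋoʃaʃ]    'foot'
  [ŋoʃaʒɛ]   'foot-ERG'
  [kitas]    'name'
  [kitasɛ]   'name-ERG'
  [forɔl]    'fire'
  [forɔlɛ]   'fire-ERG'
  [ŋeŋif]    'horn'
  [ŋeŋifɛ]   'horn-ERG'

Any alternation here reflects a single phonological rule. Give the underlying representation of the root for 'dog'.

The stem for 'dog' ends in [f] in [lɛref] but [v] in [lɛrevɛ].
If /f/ were underlying and a rule turned it into [v] before the ERG suffix, 'horn' would also alternate; but it has [f] in both [ŋeŋif] and [ŋeŋifɛ].
The underlying segment must be /v/; voiced obstruents become voiceless word-finally, yielding [f] there.

/lɛrev/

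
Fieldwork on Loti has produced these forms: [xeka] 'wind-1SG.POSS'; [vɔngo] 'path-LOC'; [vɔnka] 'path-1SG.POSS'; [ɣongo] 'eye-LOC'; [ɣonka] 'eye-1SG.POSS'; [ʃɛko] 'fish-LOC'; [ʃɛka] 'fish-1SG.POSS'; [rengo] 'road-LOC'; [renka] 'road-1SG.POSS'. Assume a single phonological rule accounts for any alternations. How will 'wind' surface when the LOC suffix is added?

[xeko]

The LOC morpheme has two allomorphs, [-go] and [-ko].
By contrast the 1SG.POSS suffix keeps its initial [k] throughout — that segment must be underlying.
So the underlying form is /-go/, and voiced stops become voiceless after a vowel.
After 'wind', which ends in a vowel, the suffix surfaces as [-ko], giving [xeko].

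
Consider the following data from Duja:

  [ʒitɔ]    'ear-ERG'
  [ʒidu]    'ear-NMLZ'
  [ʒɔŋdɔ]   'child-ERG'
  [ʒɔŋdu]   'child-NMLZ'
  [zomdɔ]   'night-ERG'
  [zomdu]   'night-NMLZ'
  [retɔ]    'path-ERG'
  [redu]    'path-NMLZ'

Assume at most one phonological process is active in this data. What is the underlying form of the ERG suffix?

The ERG morpheme has two allomorphs, [-dɔ] and [-tɔ].
By contrast the NMLZ suffix keeps its initial [d] throughout — that segment must be underlying.
The ERG suffix is therefore /-tɔ/ underlyingly, with post-nasal voicing: voiceless stops become voiced after a nasal.

/-tɔ/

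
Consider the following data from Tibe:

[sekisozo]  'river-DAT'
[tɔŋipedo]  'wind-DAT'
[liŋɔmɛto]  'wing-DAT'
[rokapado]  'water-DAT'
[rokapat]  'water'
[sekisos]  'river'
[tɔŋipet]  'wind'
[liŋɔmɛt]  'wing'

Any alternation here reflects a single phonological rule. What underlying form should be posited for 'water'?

In [rokapat] and [rokapado] the final segment of 'water' alternates: [t] ~ [d].
The stem 'wing' ([liŋɔmɛt], [liŋɔmɛto]) shows [t] unchanged in both environments, so [t] cannot be basic with [d] derived before the DAT suffix.
So /d/ is underlying, and a rule of word-final obstruent devoicing — voiced obstruents become voiceless word-finally — gives [t].

/rokapad/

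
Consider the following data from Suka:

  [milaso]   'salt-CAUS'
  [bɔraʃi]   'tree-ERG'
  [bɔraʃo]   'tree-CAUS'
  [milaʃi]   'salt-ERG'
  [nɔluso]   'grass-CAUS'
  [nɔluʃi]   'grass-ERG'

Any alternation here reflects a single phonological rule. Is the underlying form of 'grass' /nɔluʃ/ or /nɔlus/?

/nɔlus/

The root 'grass' surfaces as [nɔluso] and [nɔluʃi], with a stem-final [s] ~ [ʃ] alternation.
But 'tree' keeps [ʃ] in both environments ([bɔraʃo], [bɔraʃi]), so there is no rule changing /ʃ/ to [s] before the CAUS suffix.
So /s/ is underlying, and a rule of palatalization before a front vowel — /s/ becomes palato-alveolar [ʃ] before a front vowel — gives [ʃ].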